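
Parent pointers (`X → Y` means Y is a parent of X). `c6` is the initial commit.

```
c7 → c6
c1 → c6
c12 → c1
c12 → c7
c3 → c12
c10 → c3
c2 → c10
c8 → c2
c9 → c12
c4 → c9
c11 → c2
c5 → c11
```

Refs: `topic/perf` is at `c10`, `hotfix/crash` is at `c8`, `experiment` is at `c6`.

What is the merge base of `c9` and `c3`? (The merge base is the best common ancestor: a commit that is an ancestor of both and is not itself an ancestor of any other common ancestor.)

c12

Ancestors of c9: {c1, c12, c6, c7, c9}.
Ancestors of c3: {c1, c12, c3, c6, c7}.
Common ancestors: {c1, c12, c6, c7}.
Among these, c12 is not an ancestor of any other common ancestor — it is the merge base.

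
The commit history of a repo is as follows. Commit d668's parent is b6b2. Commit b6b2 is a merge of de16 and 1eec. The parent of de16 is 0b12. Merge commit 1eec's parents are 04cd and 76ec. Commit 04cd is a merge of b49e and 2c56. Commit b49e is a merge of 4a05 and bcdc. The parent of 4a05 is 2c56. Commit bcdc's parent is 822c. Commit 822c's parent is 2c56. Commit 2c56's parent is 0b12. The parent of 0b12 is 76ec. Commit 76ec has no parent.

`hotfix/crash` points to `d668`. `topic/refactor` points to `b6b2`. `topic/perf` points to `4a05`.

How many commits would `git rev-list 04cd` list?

Walking parent pointers from 04cd: reachable set = {04cd, 0b12, 2c56, 4a05, 76ec, 822c, b49e, bcdc}.
That is 8 commits.

8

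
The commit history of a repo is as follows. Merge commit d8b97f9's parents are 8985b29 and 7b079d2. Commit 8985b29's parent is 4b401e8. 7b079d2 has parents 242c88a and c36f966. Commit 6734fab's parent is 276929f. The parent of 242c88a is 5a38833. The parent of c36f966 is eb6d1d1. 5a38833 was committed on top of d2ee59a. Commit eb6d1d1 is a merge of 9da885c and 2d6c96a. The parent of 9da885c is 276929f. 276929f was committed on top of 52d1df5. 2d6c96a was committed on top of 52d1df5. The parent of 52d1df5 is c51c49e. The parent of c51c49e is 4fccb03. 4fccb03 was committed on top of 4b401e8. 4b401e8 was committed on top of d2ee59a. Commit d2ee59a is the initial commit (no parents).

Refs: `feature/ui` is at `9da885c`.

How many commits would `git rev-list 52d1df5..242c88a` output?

Reachable from 242c88a: {242c88a, 5a38833, d2ee59a}.
Reachable from 52d1df5: {4b401e8, 4fccb03, 52d1df5, c51c49e, d2ee59a}.
In 242c88a's history but not 52d1df5's: {242c88a, 5a38833} — 2 commits.

2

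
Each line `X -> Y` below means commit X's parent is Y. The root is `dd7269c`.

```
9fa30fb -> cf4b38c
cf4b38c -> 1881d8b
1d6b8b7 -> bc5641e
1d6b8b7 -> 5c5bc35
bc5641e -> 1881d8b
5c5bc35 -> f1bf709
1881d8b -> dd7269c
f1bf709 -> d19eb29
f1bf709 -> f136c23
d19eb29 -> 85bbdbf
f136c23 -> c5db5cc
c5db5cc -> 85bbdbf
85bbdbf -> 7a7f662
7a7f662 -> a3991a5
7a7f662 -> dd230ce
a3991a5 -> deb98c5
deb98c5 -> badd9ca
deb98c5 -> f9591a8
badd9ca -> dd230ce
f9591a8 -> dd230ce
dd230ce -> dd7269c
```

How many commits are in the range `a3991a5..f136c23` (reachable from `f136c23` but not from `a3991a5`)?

Reachable from f136c23: {7a7f662, 85bbdbf, a3991a5, badd9ca, c5db5cc, dd230ce, dd7269c, deb98c5, f136c23, f9591a8}.
Reachable from a3991a5: {a3991a5, badd9ca, dd230ce, dd7269c, deb98c5, f9591a8}.
In f136c23's history but not a3991a5's: {7a7f662, 85bbdbf, c5db5cc, f136c23} — 4 commits.

4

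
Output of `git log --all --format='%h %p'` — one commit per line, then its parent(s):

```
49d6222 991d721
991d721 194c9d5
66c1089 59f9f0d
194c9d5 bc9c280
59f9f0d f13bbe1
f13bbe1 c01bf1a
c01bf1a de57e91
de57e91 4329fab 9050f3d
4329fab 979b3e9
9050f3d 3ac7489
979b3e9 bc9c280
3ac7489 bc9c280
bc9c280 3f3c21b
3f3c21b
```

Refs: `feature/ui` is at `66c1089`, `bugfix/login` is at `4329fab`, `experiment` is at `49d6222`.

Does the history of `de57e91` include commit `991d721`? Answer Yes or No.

Ancestors of de57e91: {3ac7489, 3f3c21b, 4329fab, 9050f3d, 979b3e9, bc9c280, de57e91}.
991d721 is not in that set, so it is not an ancestor of de57e91.

No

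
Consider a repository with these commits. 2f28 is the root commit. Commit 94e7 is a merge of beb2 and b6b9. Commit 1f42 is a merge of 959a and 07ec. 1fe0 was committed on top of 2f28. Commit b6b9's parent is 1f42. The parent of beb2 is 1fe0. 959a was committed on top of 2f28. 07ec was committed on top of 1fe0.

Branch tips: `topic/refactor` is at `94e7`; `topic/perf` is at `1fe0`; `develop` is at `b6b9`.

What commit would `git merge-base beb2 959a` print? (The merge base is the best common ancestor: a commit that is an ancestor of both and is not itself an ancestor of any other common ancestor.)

2f28

Ancestors of beb2: {1fe0, 2f28, beb2}.
Ancestors of 959a: {2f28, 959a}.
Common ancestors: {2f28}.
The only common ancestor is 2f28, so it is the merge base.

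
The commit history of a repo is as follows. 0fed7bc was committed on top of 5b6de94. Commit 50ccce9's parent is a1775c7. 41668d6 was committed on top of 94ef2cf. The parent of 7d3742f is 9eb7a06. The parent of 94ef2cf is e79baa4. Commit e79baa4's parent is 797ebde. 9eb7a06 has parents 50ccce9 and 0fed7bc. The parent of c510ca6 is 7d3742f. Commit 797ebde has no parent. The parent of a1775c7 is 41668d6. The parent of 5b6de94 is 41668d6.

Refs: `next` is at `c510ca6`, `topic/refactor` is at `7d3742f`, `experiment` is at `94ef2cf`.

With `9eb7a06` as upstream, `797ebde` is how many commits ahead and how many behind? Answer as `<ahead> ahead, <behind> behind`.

Reachable from 797ebde: {797ebde}.
Reachable from 9eb7a06: {0fed7bc, 41668d6, 50ccce9, 5b6de94, 797ebde, 94ef2cf, 9eb7a06, a1775c7, e79baa4}.
Only in 797ebde's history (ahead): {} — 0.
Only in 9eb7a06's history (behind): {0fed7bc, 41668d6, 50ccce9, 5b6de94, 94ef2cf, 9eb7a06, a1775c7, e79baa4} — 8.

0 ahead, 8 behind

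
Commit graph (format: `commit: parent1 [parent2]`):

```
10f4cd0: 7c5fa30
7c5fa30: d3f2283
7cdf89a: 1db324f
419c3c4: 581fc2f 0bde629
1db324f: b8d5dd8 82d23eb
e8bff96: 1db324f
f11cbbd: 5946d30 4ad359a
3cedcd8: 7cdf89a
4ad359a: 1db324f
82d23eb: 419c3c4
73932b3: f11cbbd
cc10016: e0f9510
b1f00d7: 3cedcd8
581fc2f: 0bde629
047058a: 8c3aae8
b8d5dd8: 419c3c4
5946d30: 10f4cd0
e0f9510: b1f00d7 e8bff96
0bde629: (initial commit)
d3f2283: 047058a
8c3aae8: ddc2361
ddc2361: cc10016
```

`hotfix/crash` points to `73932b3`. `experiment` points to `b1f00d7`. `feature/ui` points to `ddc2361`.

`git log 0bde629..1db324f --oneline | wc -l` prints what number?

5

Reachable from 1db324f: {0bde629, 1db324f, 419c3c4, 581fc2f, 82d23eb, b8d5dd8}.
Reachable from 0bde629: {0bde629}.
In 1db324f's history but not 0bde629's: {1db324f, 419c3c4, 581fc2f, 82d23eb, b8d5dd8} — 5 commits.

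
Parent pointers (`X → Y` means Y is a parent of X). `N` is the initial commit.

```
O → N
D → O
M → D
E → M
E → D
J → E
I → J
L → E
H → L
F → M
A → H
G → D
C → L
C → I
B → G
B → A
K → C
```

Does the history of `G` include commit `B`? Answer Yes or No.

No

Ancestors of G: {D, G, N, O}.
B is not in that set, so it is not an ancestor of G.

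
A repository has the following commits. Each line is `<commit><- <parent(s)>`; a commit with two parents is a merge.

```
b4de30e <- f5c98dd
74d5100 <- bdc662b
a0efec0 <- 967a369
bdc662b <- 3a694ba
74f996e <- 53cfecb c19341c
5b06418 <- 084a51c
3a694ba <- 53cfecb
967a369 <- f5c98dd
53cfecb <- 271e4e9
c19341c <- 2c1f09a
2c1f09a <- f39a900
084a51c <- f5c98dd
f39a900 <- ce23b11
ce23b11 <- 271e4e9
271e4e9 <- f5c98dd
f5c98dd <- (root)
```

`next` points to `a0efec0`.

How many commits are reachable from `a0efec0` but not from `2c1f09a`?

Reachable from a0efec0: {967a369, a0efec0, f5c98dd}.
Reachable from 2c1f09a: {271e4e9, 2c1f09a, ce23b11, f39a900, f5c98dd}.
In a0efec0's history but not 2c1f09a's: {967a369, a0efec0} — 2 commits.

2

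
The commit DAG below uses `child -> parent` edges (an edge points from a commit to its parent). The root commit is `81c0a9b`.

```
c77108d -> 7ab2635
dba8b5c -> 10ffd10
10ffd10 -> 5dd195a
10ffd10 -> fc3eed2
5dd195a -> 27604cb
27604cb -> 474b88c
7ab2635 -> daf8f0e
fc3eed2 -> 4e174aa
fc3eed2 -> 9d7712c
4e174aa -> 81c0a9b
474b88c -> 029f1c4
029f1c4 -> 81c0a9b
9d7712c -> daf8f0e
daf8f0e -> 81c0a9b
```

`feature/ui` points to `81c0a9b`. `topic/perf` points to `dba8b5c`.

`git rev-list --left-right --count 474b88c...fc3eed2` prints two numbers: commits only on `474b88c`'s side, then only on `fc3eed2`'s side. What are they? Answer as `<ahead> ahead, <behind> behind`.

2 ahead, 4 behind

Reachable from 474b88c: {029f1c4, 474b88c, 81c0a9b}.
Reachable from fc3eed2: {4e174aa, 81c0a9b, 9d7712c, daf8f0e, fc3eed2}.
Only in 474b88c's history (ahead): {029f1c4, 474b88c} — 2.
Only in fc3eed2's history (behind): {4e174aa, 9d7712c, daf8f0e, fc3eed2} — 4.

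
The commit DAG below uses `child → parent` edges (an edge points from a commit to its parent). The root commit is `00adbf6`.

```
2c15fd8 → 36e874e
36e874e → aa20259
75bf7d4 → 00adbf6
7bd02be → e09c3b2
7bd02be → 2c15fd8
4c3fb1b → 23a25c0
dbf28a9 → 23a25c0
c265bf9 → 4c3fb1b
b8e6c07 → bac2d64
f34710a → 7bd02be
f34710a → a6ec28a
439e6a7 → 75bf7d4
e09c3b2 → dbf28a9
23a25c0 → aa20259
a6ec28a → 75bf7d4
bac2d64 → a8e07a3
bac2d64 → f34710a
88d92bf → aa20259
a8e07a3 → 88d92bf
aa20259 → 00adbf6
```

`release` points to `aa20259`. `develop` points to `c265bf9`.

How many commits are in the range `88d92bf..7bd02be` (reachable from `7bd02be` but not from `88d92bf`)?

Reachable from 7bd02be: {00adbf6, 23a25c0, 2c15fd8, 36e874e, 7bd02be, aa20259, dbf28a9, e09c3b2}.
Reachable from 88d92bf: {00adbf6, 88d92bf, aa20259}.
In 7bd02be's history but not 88d92bf's: {23a25c0, 2c15fd8, 36e874e, 7bd02be, dbf28a9, e09c3b2} — 6 commits.

6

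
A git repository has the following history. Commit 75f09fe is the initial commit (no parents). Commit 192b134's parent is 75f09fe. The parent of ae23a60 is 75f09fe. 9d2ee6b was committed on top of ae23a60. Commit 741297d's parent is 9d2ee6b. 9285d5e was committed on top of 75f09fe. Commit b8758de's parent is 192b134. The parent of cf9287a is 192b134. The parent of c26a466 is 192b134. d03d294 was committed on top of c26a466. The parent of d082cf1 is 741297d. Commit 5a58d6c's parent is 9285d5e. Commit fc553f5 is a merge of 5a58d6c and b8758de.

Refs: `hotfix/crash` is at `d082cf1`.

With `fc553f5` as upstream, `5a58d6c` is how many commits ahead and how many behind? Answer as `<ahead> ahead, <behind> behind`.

0 ahead, 3 behind

Reachable from 5a58d6c: {5a58d6c, 75f09fe, 9285d5e}.
Reachable from fc553f5: {192b134, 5a58d6c, 75f09fe, 9285d5e, b8758de, fc553f5}.
Only in 5a58d6c's history (ahead): {} — 0.
Only in fc553f5's history (behind): {192b134, b8758de, fc553f5} — 3.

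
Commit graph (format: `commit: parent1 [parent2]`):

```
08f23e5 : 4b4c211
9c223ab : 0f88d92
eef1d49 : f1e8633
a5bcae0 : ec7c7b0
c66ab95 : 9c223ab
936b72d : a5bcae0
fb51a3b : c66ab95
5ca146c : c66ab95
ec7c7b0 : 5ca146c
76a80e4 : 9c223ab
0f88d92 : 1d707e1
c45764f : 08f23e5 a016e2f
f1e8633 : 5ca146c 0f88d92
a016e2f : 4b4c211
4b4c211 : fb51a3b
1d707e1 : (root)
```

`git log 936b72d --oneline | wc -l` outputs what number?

8

Walking parent pointers from 936b72d: reachable set = {0f88d92, 1d707e1, 5ca146c, 936b72d, 9c223ab, a5bcae0, c66ab95, ec7c7b0}.
That is 8 commits.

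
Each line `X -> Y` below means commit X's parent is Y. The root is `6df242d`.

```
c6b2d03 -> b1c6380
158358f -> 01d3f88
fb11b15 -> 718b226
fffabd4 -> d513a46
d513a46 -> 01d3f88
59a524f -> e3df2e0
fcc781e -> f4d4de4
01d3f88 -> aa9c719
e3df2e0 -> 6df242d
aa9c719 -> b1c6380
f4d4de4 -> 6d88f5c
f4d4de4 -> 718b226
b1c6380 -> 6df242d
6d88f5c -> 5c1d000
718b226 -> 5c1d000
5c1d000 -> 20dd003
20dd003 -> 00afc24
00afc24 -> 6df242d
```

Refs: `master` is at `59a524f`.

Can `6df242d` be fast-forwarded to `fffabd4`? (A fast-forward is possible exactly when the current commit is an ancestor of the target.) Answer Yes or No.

Yes

A fast-forward from 6df242d to fffabd4 is possible iff 6df242d is an ancestor of fffabd4.
Ancestors of fffabd4: {01d3f88, 6df242d, aa9c719, b1c6380, d513a46, fffabd4}.
6df242d is among them, so fast-forward is possible.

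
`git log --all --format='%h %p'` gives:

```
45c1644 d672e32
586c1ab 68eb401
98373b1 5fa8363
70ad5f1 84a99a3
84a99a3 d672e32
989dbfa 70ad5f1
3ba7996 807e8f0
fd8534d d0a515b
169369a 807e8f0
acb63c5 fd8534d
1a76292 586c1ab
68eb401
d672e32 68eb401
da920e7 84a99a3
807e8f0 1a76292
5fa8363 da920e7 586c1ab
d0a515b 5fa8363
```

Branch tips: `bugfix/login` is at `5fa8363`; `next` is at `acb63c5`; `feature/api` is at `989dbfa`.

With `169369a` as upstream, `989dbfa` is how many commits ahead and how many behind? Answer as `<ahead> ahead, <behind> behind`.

4 ahead, 4 behind

Reachable from 989dbfa: {68eb401, 70ad5f1, 84a99a3, 989dbfa, d672e32}.
Reachable from 169369a: {169369a, 1a76292, 586c1ab, 68eb401, 807e8f0}.
Only in 989dbfa's history (ahead): {70ad5f1, 84a99a3, 989dbfa, d672e32} — 4.
Only in 169369a's history (behind): {169369a, 1a76292, 586c1ab, 807e8f0} — 4.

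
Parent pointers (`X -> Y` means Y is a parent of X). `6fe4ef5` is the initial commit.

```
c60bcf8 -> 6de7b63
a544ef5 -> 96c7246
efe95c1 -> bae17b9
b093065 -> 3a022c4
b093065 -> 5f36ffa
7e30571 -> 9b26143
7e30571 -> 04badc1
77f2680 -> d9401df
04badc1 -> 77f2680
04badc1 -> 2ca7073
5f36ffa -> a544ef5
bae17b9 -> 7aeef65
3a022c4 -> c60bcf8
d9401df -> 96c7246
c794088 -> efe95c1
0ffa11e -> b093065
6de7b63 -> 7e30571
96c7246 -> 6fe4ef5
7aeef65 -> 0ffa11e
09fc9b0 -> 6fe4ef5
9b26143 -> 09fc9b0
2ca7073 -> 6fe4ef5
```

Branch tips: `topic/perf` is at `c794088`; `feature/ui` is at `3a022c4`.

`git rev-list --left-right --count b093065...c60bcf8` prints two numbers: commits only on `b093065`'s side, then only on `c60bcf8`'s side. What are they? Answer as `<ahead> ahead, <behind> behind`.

4 ahead, 0 behind

Reachable from b093065: {04badc1, 09fc9b0, 2ca7073, 3a022c4, 5f36ffa, 6de7b63, 6fe4ef5, 77f2680, 7e30571, 96c7246, 9b26143, a544ef5, b093065, c60bcf8, d9401df}.
Reachable from c60bcf8: {04badc1, 09fc9b0, 2ca7073, 6de7b63, 6fe4ef5, 77f2680, 7e30571, 96c7246, 9b26143, c60bcf8, d9401df}.
Only in b093065's history (ahead): {3a022c4, 5f36ffa, a544ef5, b093065} — 4.
Only in c60bcf8's history (behind): {} — 0.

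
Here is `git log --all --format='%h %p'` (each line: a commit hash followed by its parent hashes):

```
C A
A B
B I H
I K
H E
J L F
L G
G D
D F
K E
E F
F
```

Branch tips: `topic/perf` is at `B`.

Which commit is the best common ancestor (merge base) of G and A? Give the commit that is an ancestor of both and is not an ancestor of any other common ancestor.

F

Ancestors of G: {D, F, G}.
Ancestors of A: {A, B, E, F, H, I, K}.
Common ancestors: {F}.
The only common ancestor is F, so it is the merge base.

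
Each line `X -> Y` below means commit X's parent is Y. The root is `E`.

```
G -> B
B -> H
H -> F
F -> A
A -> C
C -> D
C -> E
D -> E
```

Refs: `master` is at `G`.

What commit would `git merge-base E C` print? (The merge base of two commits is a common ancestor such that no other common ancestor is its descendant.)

E

Ancestors of E: {E}.
Ancestors of C: {C, D, E}.
Common ancestors: {E}.
The only common ancestor is E, so it is the merge base.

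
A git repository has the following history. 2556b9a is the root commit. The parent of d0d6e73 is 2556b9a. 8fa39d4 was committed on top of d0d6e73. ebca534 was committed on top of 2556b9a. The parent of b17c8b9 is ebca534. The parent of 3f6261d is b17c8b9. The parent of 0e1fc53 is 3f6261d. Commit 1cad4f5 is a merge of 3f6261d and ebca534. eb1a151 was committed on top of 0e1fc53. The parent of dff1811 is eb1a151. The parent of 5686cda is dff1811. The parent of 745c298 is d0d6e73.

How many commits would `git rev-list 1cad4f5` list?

5

Walking parent pointers from 1cad4f5: reachable set = {1cad4f5, 2556b9a, 3f6261d, b17c8b9, ebca534}.
That is 5 commits.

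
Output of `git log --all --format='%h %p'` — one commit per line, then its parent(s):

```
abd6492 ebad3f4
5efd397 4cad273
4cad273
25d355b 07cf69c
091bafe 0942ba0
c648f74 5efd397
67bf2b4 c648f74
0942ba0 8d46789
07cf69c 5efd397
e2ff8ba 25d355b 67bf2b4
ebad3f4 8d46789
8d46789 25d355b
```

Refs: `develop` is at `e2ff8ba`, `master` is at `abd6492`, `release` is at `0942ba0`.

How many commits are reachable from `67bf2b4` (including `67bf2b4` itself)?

4

Walking parent pointers from 67bf2b4: reachable set = {4cad273, 5efd397, 67bf2b4, c648f74}.
That is 4 commits.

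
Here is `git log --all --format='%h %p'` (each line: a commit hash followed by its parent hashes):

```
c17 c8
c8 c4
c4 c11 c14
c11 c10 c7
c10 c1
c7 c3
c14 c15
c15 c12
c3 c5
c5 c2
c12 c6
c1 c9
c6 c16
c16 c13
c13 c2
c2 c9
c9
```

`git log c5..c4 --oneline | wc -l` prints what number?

Reachable from c4: {c1, c10, c11, c12, c13, c14, c15, c16, c2, c3, c4, c5, c6, c7, c9}.
Reachable from c5: {c2, c5, c9}.
In c4's history but not c5's: {c1, c10, c11, c12, c13, c14, c15, c16, c3, c4, c6, c7} — 12 commits.

12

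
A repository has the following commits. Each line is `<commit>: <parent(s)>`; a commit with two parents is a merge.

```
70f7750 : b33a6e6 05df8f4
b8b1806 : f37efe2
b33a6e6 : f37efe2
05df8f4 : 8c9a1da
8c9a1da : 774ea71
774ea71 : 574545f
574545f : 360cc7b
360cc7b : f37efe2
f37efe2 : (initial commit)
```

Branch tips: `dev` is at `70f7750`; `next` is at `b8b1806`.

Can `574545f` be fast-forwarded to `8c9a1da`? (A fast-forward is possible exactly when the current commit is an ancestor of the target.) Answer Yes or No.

A fast-forward from 574545f to 8c9a1da is possible iff 574545f is an ancestor of 8c9a1da.
Ancestors of 8c9a1da: {360cc7b, 574545f, 774ea71, 8c9a1da, f37efe2}.
574545f is among them, so fast-forward is possible.

Yes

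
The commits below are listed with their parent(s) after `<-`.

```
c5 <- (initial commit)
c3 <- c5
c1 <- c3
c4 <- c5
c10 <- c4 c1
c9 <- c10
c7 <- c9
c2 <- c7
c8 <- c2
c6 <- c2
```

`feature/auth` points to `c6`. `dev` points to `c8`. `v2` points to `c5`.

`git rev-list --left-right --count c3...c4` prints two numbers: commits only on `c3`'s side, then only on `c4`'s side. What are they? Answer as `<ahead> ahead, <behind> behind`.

Reachable from c3: {c3, c5}.
Reachable from c4: {c4, c5}.
Only in c3's history (ahead): {c3} — 1.
Only in c4's history (behind): {c4} — 1.

1 ahead, 1 behind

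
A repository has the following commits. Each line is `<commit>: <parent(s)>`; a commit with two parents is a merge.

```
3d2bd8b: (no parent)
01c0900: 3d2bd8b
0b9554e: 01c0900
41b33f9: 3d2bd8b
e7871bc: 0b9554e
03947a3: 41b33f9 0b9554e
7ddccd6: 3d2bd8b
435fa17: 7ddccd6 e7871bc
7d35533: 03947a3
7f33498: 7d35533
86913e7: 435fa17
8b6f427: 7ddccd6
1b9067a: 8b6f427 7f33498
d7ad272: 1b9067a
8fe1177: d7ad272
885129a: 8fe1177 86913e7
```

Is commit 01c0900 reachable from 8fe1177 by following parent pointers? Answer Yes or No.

Yes

Ancestors of 8fe1177 (commits reachable by following parents): {01c0900, 03947a3, 0b9554e, 1b9067a, 3d2bd8b, 41b33f9, 7d35533, 7ddccd6, 7f33498, 8b6f427, 8fe1177, d7ad272}.
01c0900 is in that set, so it is an ancestor of 8fe1177.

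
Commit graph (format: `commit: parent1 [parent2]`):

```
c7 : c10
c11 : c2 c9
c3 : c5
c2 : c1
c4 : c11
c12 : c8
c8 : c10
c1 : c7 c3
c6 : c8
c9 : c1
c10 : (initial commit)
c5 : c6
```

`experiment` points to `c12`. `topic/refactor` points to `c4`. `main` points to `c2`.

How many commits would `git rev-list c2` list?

8

Walking parent pointers from c2: reachable set = {c1, c10, c2, c3, c5, c6, c7, c8}.
That is 8 commits.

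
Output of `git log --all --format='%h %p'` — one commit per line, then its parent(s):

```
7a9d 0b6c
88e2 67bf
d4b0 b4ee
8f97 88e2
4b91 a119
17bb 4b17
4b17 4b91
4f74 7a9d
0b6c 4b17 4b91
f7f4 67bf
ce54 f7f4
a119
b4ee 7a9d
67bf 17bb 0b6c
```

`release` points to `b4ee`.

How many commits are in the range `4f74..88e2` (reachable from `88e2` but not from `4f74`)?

3

Reachable from 88e2: {0b6c, 17bb, 4b17, 4b91, 67bf, 88e2, a119}.
Reachable from 4f74: {0b6c, 4b17, 4b91, 4f74, 7a9d, a119}.
In 88e2's history but not 4f74's: {17bb, 67bf, 88e2} — 3 commits.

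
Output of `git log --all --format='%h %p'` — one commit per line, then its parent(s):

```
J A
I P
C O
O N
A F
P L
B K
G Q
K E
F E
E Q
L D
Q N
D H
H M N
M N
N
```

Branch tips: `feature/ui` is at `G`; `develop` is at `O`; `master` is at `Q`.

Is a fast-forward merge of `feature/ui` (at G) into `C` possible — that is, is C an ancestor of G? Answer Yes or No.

A fast-forward from C to G is possible iff C is an ancestor of G.
Ancestors of G: {G, N, Q}.
C is not among them, so fast-forward is not possible.

No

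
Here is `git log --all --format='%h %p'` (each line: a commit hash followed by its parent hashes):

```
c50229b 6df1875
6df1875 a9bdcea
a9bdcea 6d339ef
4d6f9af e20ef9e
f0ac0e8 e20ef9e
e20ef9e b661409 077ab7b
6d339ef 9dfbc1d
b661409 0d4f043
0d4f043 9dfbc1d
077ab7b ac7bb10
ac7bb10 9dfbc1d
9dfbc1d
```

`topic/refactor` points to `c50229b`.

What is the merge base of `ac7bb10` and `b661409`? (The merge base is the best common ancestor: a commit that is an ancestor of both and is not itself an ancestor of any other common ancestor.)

9dfbc1d

Ancestors of ac7bb10: {9dfbc1d, ac7bb10}.
Ancestors of b661409: {0d4f043, 9dfbc1d, b661409}.
Common ancestors: {9dfbc1d}.
The only common ancestor is 9dfbc1d, so it is the merge base.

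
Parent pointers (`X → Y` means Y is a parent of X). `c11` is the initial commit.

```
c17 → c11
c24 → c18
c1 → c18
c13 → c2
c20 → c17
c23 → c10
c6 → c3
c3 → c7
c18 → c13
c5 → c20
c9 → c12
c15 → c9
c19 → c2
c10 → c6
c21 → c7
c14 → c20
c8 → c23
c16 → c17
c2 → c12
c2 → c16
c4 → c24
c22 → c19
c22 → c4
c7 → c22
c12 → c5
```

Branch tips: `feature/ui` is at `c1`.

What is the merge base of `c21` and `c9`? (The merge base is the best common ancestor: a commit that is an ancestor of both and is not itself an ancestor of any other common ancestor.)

Ancestors of c21: {c11, c12, c13, c16, c17, c18, c19, c2, c20, c21, c22, c24, c4, c5, c7}.
Ancestors of c9: {c11, c12, c17, c20, c5, c9}.
Common ancestors: {c11, c12, c17, c20, c5}.
Among these, c12 is not an ancestor of any other common ancestor — it is the merge base.

c12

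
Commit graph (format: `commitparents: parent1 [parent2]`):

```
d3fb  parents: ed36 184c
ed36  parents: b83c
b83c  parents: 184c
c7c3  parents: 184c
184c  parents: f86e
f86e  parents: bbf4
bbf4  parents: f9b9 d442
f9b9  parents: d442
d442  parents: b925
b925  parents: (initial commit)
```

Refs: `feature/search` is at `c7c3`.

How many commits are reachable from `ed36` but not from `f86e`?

3

Reachable from ed36: {184c, b83c, b925, bbf4, d442, ed36, f86e, f9b9}.
Reachable from f86e: {b925, bbf4, d442, f86e, f9b9}.
In ed36's history but not f86e's: {184c, b83c, ed36} — 3 commits.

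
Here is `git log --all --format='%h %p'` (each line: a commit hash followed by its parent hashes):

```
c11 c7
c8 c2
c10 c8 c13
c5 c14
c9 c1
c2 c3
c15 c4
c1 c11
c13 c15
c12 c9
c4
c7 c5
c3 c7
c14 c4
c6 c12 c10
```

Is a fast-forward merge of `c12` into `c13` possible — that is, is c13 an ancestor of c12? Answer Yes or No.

A fast-forward from c13 to c12 is possible iff c13 is an ancestor of c12.
Ancestors of c12: {c1, c11, c12, c14, c4, c5, c7, c9}.
c13 is not among them, so fast-forward is not possible.

No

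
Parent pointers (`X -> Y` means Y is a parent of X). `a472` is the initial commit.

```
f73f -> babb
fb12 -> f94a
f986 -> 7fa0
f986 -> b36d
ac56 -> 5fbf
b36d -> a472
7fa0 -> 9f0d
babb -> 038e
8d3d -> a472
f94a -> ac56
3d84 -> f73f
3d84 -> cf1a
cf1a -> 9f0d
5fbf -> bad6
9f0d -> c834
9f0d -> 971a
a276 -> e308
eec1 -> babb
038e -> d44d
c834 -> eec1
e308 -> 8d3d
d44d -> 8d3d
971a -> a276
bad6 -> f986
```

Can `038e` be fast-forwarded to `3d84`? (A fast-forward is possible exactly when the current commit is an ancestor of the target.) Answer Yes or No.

Yes

A fast-forward from 038e to 3d84 is possible iff 038e is an ancestor of 3d84.
Ancestors of 3d84: {038e, 3d84, 8d3d, 971a, 9f0d, a276, a472, babb, c834, cf1a, d44d, e308, eec1, f73f}.
038e is among them, so fast-forward is possible.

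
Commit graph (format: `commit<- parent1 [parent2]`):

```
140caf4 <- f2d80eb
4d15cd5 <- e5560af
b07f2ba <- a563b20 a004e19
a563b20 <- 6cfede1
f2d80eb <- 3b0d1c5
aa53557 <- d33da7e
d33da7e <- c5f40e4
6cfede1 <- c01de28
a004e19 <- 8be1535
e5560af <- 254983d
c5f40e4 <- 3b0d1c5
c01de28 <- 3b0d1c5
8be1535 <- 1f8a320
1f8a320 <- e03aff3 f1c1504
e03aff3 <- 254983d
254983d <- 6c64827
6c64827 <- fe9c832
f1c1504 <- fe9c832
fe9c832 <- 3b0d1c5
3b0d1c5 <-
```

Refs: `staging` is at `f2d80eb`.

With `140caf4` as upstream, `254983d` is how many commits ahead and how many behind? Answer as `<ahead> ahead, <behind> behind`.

3 ahead, 2 behind

Reachable from 254983d: {254983d, 3b0d1c5, 6c64827, fe9c832}.
Reachable from 140caf4: {140caf4, 3b0d1c5, f2d80eb}.
Only in 254983d's history (ahead): {254983d, 6c64827, fe9c832} — 3.
Only in 140caf4's history (behind): {140caf4, f2d80eb} — 2.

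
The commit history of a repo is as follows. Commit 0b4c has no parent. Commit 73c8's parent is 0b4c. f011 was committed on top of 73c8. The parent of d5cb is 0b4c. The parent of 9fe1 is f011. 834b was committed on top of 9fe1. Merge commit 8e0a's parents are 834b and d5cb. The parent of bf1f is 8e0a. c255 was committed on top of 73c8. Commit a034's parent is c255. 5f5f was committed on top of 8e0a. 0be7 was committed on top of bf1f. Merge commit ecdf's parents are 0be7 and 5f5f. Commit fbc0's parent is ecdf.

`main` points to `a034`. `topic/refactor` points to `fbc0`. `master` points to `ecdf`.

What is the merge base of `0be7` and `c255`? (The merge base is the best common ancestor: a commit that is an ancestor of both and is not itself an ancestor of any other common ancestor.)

Ancestors of 0be7: {0b4c, 0be7, 73c8, 834b, 8e0a, 9fe1, bf1f, d5cb, f011}.
Ancestors of c255: {0b4c, 73c8, c255}.
Common ancestors: {0b4c, 73c8}.
Among these, 73c8 is not an ancestor of any other common ancestor — it is the merge base.

73c8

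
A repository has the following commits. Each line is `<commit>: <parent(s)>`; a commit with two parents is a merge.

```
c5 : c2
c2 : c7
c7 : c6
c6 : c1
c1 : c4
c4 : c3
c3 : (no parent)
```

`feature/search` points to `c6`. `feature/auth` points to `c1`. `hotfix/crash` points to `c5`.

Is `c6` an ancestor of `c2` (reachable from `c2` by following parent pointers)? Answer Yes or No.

Ancestors of c2 (commits reachable by following parents): {c1, c2, c3, c4, c6, c7}.
c6 is in that set, so it is an ancestor of c2.

Yes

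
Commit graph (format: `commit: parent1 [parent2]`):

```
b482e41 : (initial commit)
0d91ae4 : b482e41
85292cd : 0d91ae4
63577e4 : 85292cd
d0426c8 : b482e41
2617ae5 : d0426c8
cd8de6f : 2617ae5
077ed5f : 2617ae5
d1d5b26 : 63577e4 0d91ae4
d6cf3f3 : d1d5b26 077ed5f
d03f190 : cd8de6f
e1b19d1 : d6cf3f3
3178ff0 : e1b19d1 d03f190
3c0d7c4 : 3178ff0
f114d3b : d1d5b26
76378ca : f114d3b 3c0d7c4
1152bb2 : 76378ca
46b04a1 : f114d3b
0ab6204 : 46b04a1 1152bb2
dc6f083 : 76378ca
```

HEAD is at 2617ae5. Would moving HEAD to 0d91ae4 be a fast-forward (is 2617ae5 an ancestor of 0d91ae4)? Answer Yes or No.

A fast-forward from 2617ae5 to 0d91ae4 is possible iff 2617ae5 is an ancestor of 0d91ae4.
Ancestors of 0d91ae4: {0d91ae4, b482e41}.
2617ae5 is not among them, so fast-forward is not possible.

No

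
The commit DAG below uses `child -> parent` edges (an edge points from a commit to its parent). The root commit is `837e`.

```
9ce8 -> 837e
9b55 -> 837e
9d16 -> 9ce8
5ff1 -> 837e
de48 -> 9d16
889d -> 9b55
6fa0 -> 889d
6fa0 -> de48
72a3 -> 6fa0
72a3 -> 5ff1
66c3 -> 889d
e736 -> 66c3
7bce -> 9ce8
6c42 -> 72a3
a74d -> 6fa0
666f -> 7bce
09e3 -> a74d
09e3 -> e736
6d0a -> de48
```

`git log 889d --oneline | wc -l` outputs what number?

Walking parent pointers from 889d: reachable set = {837e, 889d, 9b55}.
That is 3 commits.

3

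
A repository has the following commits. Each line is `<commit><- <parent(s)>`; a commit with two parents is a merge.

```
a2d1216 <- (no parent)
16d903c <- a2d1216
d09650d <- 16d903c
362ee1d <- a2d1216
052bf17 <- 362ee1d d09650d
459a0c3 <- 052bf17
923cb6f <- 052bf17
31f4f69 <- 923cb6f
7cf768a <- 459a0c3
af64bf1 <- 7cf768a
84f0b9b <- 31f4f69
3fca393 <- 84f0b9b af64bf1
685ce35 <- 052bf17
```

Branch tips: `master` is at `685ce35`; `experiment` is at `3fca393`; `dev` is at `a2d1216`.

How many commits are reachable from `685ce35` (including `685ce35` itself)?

Walking parent pointers from 685ce35: reachable set = {052bf17, 16d903c, 362ee1d, 685ce35, a2d1216, d09650d}.
That is 6 commits.

6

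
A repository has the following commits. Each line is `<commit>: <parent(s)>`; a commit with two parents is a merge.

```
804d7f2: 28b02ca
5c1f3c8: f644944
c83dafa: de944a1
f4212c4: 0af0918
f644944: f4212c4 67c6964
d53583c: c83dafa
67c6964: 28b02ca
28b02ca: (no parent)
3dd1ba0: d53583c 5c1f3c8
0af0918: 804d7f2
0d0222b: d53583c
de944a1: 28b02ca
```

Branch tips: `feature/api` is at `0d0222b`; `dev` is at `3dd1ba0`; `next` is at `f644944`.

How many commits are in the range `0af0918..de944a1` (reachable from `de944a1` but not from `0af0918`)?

Reachable from de944a1: {28b02ca, de944a1}.
Reachable from 0af0918: {0af0918, 28b02ca, 804d7f2}.
In de944a1's history but not 0af0918's: {de944a1} — 1 commit.

1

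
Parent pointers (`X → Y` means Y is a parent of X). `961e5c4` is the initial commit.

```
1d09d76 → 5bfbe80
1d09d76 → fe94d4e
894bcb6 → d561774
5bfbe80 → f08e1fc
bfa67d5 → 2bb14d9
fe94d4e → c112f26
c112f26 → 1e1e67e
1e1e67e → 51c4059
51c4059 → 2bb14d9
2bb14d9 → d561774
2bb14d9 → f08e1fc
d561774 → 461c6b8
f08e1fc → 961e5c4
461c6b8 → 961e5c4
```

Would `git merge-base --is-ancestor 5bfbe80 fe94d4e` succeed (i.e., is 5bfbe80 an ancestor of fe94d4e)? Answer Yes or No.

Ancestors of fe94d4e: {1e1e67e, 2bb14d9, 461c6b8, 51c4059, 961e5c4, c112f26, d561774, f08e1fc, fe94d4e}.
5bfbe80 is not in that set, so it is not an ancestor of fe94d4e.

No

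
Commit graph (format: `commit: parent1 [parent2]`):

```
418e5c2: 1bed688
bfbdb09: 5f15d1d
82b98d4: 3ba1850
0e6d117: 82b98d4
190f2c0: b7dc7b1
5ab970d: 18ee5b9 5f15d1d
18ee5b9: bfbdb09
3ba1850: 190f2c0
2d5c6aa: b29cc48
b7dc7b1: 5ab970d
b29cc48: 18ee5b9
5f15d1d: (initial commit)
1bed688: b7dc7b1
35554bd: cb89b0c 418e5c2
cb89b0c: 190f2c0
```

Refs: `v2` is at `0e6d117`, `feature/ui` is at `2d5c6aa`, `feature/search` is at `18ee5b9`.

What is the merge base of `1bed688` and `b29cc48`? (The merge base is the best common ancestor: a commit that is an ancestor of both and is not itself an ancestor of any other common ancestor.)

Ancestors of 1bed688: {18ee5b9, 1bed688, 5ab970d, 5f15d1d, b7dc7b1, bfbdb09}.
Ancestors of b29cc48: {18ee5b9, 5f15d1d, b29cc48, bfbdb09}.
Common ancestors: {18ee5b9, 5f15d1d, bfbdb09}.
Among these, 18ee5b9 is not an ancestor of any other common ancestor — it is the merge base.

18ee5b9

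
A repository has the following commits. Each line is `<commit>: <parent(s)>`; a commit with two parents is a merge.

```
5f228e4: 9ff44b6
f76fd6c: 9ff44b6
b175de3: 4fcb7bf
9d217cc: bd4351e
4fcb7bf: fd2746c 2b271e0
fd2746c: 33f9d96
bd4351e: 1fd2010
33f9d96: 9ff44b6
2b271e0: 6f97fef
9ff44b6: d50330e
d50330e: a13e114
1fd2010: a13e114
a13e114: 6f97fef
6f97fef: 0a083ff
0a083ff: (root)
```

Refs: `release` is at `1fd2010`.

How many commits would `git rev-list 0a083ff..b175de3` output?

9

Reachable from b175de3: {0a083ff, 2b271e0, 33f9d96, 4fcb7bf, 6f97fef, 9ff44b6, a13e114, b175de3, d50330e, fd2746c}.
Reachable from 0a083ff: {0a083ff}.
In b175de3's history but not 0a083ff's: {2b271e0, 33f9d96, 4fcb7bf, 6f97fef, 9ff44b6, a13e114, b175de3, d50330e, fd2746c} — 9 commits.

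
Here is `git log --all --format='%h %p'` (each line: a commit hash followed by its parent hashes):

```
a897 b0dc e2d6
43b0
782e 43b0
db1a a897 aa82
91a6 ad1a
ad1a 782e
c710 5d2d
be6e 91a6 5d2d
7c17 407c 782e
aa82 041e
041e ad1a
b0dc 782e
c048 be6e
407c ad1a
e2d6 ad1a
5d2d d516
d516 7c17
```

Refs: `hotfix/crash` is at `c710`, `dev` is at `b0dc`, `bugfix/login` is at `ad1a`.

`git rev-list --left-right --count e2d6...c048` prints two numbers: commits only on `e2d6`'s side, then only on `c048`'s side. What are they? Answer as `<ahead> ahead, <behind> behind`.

1 ahead, 7 behind

Reachable from e2d6: {43b0, 782e, ad1a, e2d6}.
Reachable from c048: {407c, 43b0, 5d2d, 782e, 7c17, 91a6, ad1a, be6e, c048, d516}.
Only in e2d6's history (ahead): {e2d6} — 1.
Only in c048's history (behind): {407c, 5d2d, 7c17, 91a6, be6e, c048, d516} — 7.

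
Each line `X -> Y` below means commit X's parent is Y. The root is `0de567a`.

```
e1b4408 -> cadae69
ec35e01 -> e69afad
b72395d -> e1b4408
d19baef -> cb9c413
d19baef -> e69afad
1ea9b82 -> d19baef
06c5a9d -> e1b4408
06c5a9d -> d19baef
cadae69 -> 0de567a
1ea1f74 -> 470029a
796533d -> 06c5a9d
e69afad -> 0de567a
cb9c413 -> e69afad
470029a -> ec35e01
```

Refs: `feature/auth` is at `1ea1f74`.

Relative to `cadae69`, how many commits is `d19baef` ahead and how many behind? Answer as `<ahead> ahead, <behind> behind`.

Reachable from d19baef: {0de567a, cb9c413, d19baef, e69afad}.
Reachable from cadae69: {0de567a, cadae69}.
Only in d19baef's history (ahead): {cb9c413, d19baef, e69afad} — 3.
Only in cadae69's history (behind): {cadae69} — 1.

3 ahead, 1 behind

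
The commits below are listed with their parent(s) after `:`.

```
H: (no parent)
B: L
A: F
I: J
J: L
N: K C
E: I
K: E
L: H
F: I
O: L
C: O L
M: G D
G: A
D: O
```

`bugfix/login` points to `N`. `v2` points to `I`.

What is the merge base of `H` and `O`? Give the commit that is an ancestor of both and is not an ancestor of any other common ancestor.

H

Ancestors of H: {H}.
Ancestors of O: {H, L, O}.
Common ancestors: {H}.
The only common ancestor is H, so it is the merge base.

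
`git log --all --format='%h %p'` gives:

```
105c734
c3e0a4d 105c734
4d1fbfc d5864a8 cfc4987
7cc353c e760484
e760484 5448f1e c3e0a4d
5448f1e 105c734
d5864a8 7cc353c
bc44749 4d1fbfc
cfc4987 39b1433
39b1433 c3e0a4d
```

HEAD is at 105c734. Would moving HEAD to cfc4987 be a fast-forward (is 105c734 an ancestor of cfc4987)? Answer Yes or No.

Yes

A fast-forward from 105c734 to cfc4987 is possible iff 105c734 is an ancestor of cfc4987.
Ancestors of cfc4987: {105c734, 39b1433, c3e0a4d, cfc4987}.
105c734 is among them, so fast-forward is possible.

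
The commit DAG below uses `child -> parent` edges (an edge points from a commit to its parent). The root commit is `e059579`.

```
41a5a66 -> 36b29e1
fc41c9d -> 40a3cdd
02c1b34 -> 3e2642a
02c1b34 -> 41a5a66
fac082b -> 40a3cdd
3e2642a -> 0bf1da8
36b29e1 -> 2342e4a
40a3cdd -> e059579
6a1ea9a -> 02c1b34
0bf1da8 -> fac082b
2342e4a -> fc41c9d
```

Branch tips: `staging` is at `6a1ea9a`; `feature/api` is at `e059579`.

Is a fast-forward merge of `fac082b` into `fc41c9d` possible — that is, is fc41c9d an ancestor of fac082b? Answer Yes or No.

A fast-forward from fc41c9d to fac082b is possible iff fc41c9d is an ancestor of fac082b.
Ancestors of fac082b: {40a3cdd, e059579, fac082b}.
fc41c9d is not among them, so fast-forward is not possible.

No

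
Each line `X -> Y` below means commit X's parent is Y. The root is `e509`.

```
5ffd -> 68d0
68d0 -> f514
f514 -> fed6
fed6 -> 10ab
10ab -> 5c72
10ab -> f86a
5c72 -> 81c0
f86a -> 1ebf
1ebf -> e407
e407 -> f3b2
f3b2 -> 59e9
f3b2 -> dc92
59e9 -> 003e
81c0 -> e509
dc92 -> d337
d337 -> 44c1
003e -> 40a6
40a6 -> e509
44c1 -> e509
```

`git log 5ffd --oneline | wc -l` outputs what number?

18

Walking parent pointers from 5ffd: reachable set = {003e, 10ab, 1ebf, 40a6, 44c1, 59e9, 5c72, 5ffd, 68d0, 81c0, d337, dc92, e407, e509, f3b2, f514, f86a, fed6}.
That is 18 commits.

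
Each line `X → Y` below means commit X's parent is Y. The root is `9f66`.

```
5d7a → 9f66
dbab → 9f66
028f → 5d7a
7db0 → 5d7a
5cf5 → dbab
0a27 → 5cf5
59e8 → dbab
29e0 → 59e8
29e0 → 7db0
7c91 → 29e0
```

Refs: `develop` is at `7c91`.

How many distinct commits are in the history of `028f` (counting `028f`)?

3

Walking parent pointers from 028f: reachable set = {028f, 5d7a, 9f66}.
That is 3 commits.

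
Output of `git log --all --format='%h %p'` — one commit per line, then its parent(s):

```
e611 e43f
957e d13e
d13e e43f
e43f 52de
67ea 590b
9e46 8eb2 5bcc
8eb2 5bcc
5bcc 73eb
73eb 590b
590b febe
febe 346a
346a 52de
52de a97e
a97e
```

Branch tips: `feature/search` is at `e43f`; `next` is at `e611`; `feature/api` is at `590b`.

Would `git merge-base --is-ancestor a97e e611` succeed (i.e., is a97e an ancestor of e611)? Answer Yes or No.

Yes

Ancestors of e611 (commits reachable by following parents): {52de, a97e, e43f, e611}.
a97e is in that set, so it is an ancestor of e611.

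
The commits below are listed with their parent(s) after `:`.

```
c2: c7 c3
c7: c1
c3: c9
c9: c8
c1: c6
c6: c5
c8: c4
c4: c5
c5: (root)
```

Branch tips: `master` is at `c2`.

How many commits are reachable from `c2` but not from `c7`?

Reachable from c2: {c1, c2, c3, c4, c5, c6, c7, c8, c9}.
Reachable from c7: {c1, c5, c6, c7}.
In c2's history but not c7's: {c2, c3, c4, c8, c9} — 5 commits.

5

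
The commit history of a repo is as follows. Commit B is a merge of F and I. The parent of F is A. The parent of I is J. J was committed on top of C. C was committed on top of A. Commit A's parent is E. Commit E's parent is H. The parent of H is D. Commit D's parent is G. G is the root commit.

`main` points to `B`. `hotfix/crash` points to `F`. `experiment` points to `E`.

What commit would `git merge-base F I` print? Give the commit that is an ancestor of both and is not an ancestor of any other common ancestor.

Ancestors of F: {A, D, E, F, G, H}.
Ancestors of I: {A, C, D, E, G, H, I, J}.
Common ancestors: {A, D, E, G, H}.
Among these, A is not an ancestor of any other common ancestor — it is the merge base.

A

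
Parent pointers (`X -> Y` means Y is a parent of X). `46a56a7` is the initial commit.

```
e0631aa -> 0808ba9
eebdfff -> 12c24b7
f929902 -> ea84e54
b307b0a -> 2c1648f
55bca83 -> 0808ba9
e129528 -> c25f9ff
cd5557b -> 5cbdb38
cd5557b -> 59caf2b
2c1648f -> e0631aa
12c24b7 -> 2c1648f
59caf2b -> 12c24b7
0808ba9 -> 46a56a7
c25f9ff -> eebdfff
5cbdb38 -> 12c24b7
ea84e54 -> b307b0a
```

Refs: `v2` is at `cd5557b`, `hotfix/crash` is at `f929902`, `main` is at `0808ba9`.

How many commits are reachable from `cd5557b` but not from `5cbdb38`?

Reachable from cd5557b: {0808ba9, 12c24b7, 2c1648f, 46a56a7, 59caf2b, 5cbdb38, cd5557b, e0631aa}.
Reachable from 5cbdb38: {0808ba9, 12c24b7, 2c1648f, 46a56a7, 5cbdb38, e0631aa}.
In cd5557b's history but not 5cbdb38's: {59caf2b, cd5557b} — 2 commits.

2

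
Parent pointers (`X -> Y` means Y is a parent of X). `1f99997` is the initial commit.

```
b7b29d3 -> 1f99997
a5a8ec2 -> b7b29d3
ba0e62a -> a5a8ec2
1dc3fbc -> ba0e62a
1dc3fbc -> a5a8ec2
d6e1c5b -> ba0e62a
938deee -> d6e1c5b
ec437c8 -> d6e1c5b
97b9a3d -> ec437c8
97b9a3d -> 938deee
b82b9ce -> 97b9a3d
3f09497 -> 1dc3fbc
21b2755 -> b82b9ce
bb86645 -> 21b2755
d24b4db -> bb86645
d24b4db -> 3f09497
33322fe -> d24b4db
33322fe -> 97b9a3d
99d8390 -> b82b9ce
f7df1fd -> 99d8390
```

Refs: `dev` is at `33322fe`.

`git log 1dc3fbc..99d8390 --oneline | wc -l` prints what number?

6

Reachable from 99d8390: {1f99997, 938deee, 97b9a3d, 99d8390, a5a8ec2, b7b29d3, b82b9ce, ba0e62a, d6e1c5b, ec437c8}.
Reachable from 1dc3fbc: {1dc3fbc, 1f99997, a5a8ec2, b7b29d3, ba0e62a}.
In 99d8390's history but not 1dc3fbc's: {938deee, 97b9a3d, 99d8390, b82b9ce, d6e1c5b, ec437c8} — 6 commits.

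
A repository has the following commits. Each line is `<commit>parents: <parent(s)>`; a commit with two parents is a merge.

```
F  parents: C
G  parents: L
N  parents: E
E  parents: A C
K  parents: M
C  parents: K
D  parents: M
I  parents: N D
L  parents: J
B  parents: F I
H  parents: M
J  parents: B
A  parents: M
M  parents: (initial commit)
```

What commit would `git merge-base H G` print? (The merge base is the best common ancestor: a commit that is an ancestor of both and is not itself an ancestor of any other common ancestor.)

M

Ancestors of H: {H, M}.
Ancestors of G: {A, B, C, D, E, F, G, I, J, K, L, M, N}.
Common ancestors: {M}.
The only common ancestor is M, so it is the merge base.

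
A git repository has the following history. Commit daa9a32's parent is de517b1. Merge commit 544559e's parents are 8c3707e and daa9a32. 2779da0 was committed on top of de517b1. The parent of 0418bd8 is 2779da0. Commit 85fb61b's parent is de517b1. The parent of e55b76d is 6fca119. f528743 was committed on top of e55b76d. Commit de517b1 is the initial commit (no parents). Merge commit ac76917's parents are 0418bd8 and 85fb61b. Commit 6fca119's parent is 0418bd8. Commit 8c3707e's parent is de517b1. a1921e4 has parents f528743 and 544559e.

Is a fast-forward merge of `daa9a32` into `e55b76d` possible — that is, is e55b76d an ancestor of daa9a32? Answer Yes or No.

A fast-forward from e55b76d to daa9a32 is possible iff e55b76d is an ancestor of daa9a32.
Ancestors of daa9a32: {daa9a32, de517b1}.
e55b76d is not among them, so fast-forward is not possible.

No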